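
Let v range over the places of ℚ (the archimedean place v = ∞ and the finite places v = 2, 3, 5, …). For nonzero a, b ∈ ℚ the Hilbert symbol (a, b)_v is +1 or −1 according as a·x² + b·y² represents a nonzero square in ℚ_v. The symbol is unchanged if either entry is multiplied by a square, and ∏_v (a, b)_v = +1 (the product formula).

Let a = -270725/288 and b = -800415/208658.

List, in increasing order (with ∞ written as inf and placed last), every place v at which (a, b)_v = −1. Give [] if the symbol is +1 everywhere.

[2, 3, 5, inf]

Mod squares: a ≡ -442, b ≡ -30. Check v ∈ {∞, 2, 3, 5, 7, 11, 13, 17, 19}.
v=5: a=5^2·(≡2), b=5^1·(≡4) mod 5; (2|5)=-1, (4|5)=+1; (−1)^{2·1·2}·(-1)^1·(+1)^2 = -1.
v=13: a=13^1·(≡7), b=13^0·(≡1) mod 13; (7|13)=-1, (1|13)=+1; (−1)^{1·0·6}·(-1)^0·(+1)^1 = +1.
v=11: a=11^0·(≡9), b=11^2·(≡4) mod 11; (9|11)=+1, (4|11)=+1; (−1)^{0·2·5}·(+1)^2·(+1)^0 = +1.
v=17: a=17^1·(≡13), b=17^-2·(≡8) mod 17; (13|17)=+1, (8|17)=+1; (−1)^{1·-2·8}·(+1)^-2·(+1)^1 = +1.
v=∞: -442 < 0 and -30 < 0  ⇒  (a,b)_∞ = -1.
v=2: v_2(a)=-5, v_2(b)=-1; units ≡ 3, 1 (mod 8); ε·ε+αω+βω = 1·0+-5·0+-1·1 ≡ 1  ⇒  (a,b)_2 = -1.
v=3: a=3^-2·(≡2), b=3^3·(≡2) mod 3; (2|3)=-1, (2|3)=-1; (−1)^{-2·3·1}·(-1)^3·(-1)^-2 = -1.
v=19: a=19^0·(≡2), b=19^-2·(≡14) mod 19; (2|19)=-1, (14|19)=-1; (−1)^{0·-2·9}·(-1)^-2·(-1)^0 = +1.
v=7: a=7^2·(≡5), b=7^2·(≡5) mod 7; (5|7)=-1, (5|7)=-1; (−1)^{2·2·3}·(-1)^2·(-1)^2 = +1.
|Ram(-442, -30)| = 4, even; anisotropic at {2, 3, 5, ∞}.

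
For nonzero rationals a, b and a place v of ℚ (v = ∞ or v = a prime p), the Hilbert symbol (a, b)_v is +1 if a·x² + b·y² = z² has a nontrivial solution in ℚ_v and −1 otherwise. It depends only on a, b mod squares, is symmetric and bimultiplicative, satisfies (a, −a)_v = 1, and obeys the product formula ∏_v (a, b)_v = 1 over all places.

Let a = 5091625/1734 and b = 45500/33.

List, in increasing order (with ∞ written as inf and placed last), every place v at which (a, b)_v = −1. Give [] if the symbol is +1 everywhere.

[2, 11]

Mod squares: a ≡ 2310, b ≡ 15015. Check v ∈ {∞, 2, 3, 5, 7, 11, 13, 17, 23}.
v=23: a=23^2·(≡14), b=23^0·(≡19) mod 23; (14|23)=-1, (19|23)=-1; (−1)^{2·0·11}·(-1)^0·(-1)^2 = +1.
v=11: a=11^1·(≡4), b=11^-1·(≡5) mod 11; (4|11)=+1, (5|11)=+1; (−1)^{1·-1·5}·(+1)^-1·(+1)^1 = -1.
v=5: a=5^3·(≡2), b=5^3·(≡3) mod 5; (2|5)=-1, (3|5)=-1; (−1)^{3·3·2}·(-1)^3·(-1)^3 = +1.
v=2: v_2(a)=-1, v_2(b)=2; units ≡ 3, 7 (mod 8); ε·ε+αω+βω = 1·1+-1·0+2·1 ≡ 1  ⇒  (a,b)_2 = -1.
v=3: a=3^-1·(≡2), b=3^-1·(≡1) mod 3; (2|3)=-1, (1|3)=+1; (−1)^{-1·-1·1}·(-1)^-1·(+1)^-1 = +1.
v=17: a=17^-2·(≡1), b=17^0·(≡9) mod 17; (1|17)=+1, (9|17)=+1; (−1)^{-2·0·8}·(+1)^0·(+1)^-2 = +1.
v=7: a=7^1·(≡1), b=7^1·(≡5) mod 7; (1|7)=+1, (5|7)=-1; (−1)^{1·1·3}·(+1)^1·(-1)^1 = +1.
v=13: a=13^0·(≡9), b=13^1·(≡6) mod 13; (9|13)=+1, (6|13)=-1; (−1)^{0·1·6}·(+1)^1·(-1)^0 = +1.
v=∞: 2310 > 0 and 15015 > 0  ⇒  (a,b)_∞ = +1.
(2310, 15015 / ℚ) ramifies at {2, 11}: a division algebra.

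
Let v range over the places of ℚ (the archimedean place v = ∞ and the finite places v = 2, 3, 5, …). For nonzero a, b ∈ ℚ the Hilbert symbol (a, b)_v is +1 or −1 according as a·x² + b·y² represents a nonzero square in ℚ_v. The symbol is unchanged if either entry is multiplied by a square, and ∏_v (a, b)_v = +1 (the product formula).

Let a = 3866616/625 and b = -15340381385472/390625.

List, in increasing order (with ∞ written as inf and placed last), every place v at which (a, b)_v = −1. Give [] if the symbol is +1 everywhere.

[2, 3, 11, 13]

(a, b) ≡ (1326, -187) mod (ℚ^×)²; places V = {2, 3, 5, 11, 13, 17, ∞}.
(a,b)_17: α=1, u≡3; β=3, v≡11 (mod 17); (3|17)=-1, (11|17)=-1; sign (−1)^0·-1^3·-1^1 = +1.
(a,b)_13: α=1, u≡5; β=2, v≡7 (mod 13); (5|13)=-1, (7|13)=-1; sign (−1)^0·-1^2·-1^1 = -1.
(a,b)_∞: sgn(1326)=+, sgn(-187)=−, so +1.
(a,b)_3: α=7, u≡1; β=8, v≡2 (mod 3); (1|3)=+1, (2|3)=-1; sign (−1)^0·+1^8·-1^7 = -1.
(a,b)_5: α=-4, u≡1; β=-8, v≡3 (mod 5); (1|5)=+1, (3|5)=-1; sign (−1)^0·+1^-8·-1^-4 = +1.
(a,b)_2: α=3, β=8; u≡7, v≡5 (mod 8); ε(u)ε(v)=1·0, αω(v)=3·1, βω(u)=8·0; sum ≡ 1  ⇒  -1.
(a,b)_11: α=0, u≡8; β=1, v≡5 (mod 11); (8|11)=-1, (5|11)=+1; sign (−1)^0·-1^1·+1^0 = -1.
(1326, -187 / ℚ) ramifies at {2, 3, 11, 13}: a division algebra.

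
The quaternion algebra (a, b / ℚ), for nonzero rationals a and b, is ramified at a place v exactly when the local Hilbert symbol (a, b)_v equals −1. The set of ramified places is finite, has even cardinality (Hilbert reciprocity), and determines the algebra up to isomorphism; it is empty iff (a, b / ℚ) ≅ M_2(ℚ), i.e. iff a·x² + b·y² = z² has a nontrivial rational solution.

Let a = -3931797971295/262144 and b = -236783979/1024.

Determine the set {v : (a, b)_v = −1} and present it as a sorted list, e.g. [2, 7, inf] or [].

[37, 41, 47, inf]

Mod squares: a ≡ -356495, b ≡ -1739. Check v ∈ {∞, 2, 3, 5, 37, 41, 47}.
v=3: a=3^8·(≡1), b=3^4·(≡1) mod 3; (1|3)=+1, (1|3)=+1; (−1)^{8·4·1}·(+1)^4·(+1)^8 = +1.
v=47: a=47^1·(≡30), b=47^1·(≡45) mod 47; (30|47)=-1, (45|47)=-1; (−1)^{1·1·23}·(-1)^1·(-1)^1 = -1.
v=5: a=5^1·(≡4), b=5^0·(≡4) mod 5; (4|5)=+1, (4|5)=+1; (−1)^{1·0·2}·(+1)^0·(+1)^1 = +1.
v=37: a=37^1·(≡31), b=37^1·(≡7) mod 37; (31|37)=-1, (7|37)=+1; (−1)^{1·1·18}·(-1)^1·(+1)^1 = -1.
v=∞: -356495 < 0 and -1739 < 0  ⇒  (a,b)_∞ = -1.
v=2: v_2(a)=-18, v_2(b)=-10; units ≡ 1, 5 (mod 8); ε·ε+αω+βω = 0·0+-18·1+-10·0 ≡ 0  ⇒  (a,b)_2 = +1.
v=41: a=41^3·(≡29), b=41^2·(≡24) mod 41; (29|41)=-1, (24|41)=-1; (−1)^{3·2·20}·(-1)^2·(-1)^3 = -1.
|Ram(-356495, -1739)| = 4, even; anisotropic at {37, 41, 47, ∞}.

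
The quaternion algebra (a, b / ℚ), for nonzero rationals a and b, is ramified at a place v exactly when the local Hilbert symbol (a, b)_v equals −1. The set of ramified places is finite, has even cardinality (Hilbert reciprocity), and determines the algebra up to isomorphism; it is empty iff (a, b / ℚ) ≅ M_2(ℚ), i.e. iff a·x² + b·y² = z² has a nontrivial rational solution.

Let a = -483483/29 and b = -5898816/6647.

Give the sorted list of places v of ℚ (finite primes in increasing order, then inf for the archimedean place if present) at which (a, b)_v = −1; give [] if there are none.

[3, inf]

(a, b) ≡ (-286143, -4807) mod (ℚ^×)²; places V = {2, 3, 7, 11, 13, 17, 19, 23, 29, ∞}.
(a,b)_17: α=0, u≡4; β=-2, v≡8 (mod 17); (4|17)=+1, (8|17)=+1; sign (−1)^0·+1^-2·+1^0 = +1.
(a,b)_∞: sgn(-286143)=−, sgn(-4807)=−, so -1.
(a,b)_19: α=0, u≡1; β=1, v≡14 (mod 19); (1|19)=+1, (14|19)=-1; sign (−1)^0·+1^1·-1^0 = +1.
(a,b)_3: α=1, u≡1; β=2, v≡2 (mod 3); (1|3)=+1, (2|3)=-1; sign (−1)^0·+1^2·-1^1 = -1.
(a,b)_29: α=-1, u≡5; β=0, v≡22 (mod 29); (5|29)=+1, (22|29)=+1; sign (−1)^0·+1^0·+1^-1 = +1.
(a,b)_7: α=2, u≡3; β=2, v≡4 (mod 7); (3|7)=-1, (4|7)=+1; sign (−1)^0·-1^2·+1^2 = +1.
(a,b)_2: α=0, β=6; u≡1, v≡1 (mod 8); ε(u)ε(v)=0·0, αω(v)=0·0, βω(u)=6·0; sum ≡ 0  ⇒  +1.
(a,b)_13: α=1, u≡5; β=0, v≡3 (mod 13); (5|13)=-1, (3|13)=+1; sign (−1)^0·-1^0·+1^1 = +1.
(a,b)_23: α=1, u≡4; β=-1, v≡19 (mod 23); (4|23)=+1, (19|23)=-1; sign (−1)^1·+1^-1·-1^1 = +1.
(a,b)_11: α=1, u≡2; β=1, v≡9 (mod 11); (2|11)=-1, (9|11)=+1; sign (−1)^1·-1^1·+1^1 = +1.
Ram(-286143, -4807) = {3, ∞}; no ℚ_3-point on the conic.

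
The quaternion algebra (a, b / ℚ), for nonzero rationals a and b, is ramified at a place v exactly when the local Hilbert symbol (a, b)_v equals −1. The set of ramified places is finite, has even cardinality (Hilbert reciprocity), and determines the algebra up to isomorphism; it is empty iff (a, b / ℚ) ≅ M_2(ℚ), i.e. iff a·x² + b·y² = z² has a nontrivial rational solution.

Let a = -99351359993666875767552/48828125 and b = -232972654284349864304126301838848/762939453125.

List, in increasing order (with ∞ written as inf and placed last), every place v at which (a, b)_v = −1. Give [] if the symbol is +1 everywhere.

[3, 11, 17, 29, 37, inf]

(a, b) ≡ (-101935, -3091110) mod (ℚ^×)²; places V = {2, 3, 5, 11, 17, 19, 23, 29, 31, 37, ∞}.
(a,b)_∞: sgn(-101935)=−, sgn(-3091110)=−, so -1.
(a,b)_29: α=1, u≡20; β=1, v≡12 (mod 29); (20|29)=+1, (12|29)=-1; sign (−1)^0·+1^1·-1^1 = -1.
(a,b)_3: α=2, u≡2; β=1, v≡1 (mod 3); (2|3)=-1, (1|3)=+1; sign (−1)^0·-1^1·+1^2 = -1.
(a,b)_31: α=0, u≡29; β=2, v≡15 (mod 31); (29|31)=-1, (15|31)=-1; sign (−1)^0·-1^2·-1^0 = +1.
(a,b)_11: α=2, u≡10; β=3, v≡7 (mod 11); (10|11)=-1, (7|11)=-1; sign (−1)^0·-1^3·-1^2 = -1.
(a,b)_17: α=6, u≡12; β=7, v≡13 (mod 17); (12|17)=-1, (13|17)=+1; sign (−1)^0·-1^7·+1^6 = -1.
(a,b)_23: α=2, u≡8; β=4, v≡21 (mod 23); (8|23)=+1, (21|23)=-1; sign (−1)^0·+1^4·-1^2 = +1.
(a,b)_5: α=-11, u≡3; β=-17, v≡2 (mod 5); (3|5)=-1, (2|5)=-1; sign (−1)^0·-1^-17·-1^-11 = +1.
(a,b)_19: α=1, u≡10; β=1, v≡17 (mod 19); (10|19)=-1, (17|19)=+1; sign (−1)^1·-1^1·+1^1 = +1.
(a,b)_37: α=3, u≡15; β=4, v≡17 (mod 37); (15|37)=-1, (17|37)=-1; sign (−1)^0·-1^4·-1^3 = -1.
(a,b)_2: α=8, β=9; u≡1, v≡5 (mod 8); ε(u)ε(v)=0·0, αω(v)=8·1, βω(u)=9·0; sum ≡ 0  ⇒  +1.
Ram(-101935, -3091110) = {3, 11, 17, 29, 37, ∞}; no ℚ_3-point on the conic.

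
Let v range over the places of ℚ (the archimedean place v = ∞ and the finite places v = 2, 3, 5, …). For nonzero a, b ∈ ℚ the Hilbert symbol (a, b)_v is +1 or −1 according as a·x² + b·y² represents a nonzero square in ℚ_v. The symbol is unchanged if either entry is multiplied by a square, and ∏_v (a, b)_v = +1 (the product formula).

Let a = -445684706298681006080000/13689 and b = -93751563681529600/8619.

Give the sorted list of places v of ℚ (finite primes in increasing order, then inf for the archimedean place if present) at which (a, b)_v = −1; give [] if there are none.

[11, 17, 23, inf]

Mod squares: a ≡ -23, b ≡ -16269. Check v ∈ {∞, 2, 3, 5, 7, 11, 13, 17, 23, 29}.
v=∞: -23 < 0 and -16269 < 0  ⇒  (a,b)_∞ = -1.
v=5: a=5^4·(≡3), b=5^2·(≡4) mod 5; (3|5)=-1, (4|5)=+1; (−1)^{4·2·2}·(-1)^2·(+1)^4 = +1.
v=29: a=29^2·(≡9), b=29^1·(≡26) mod 29; (9|29)=+1, (26|29)=-1; (−1)^{2·1·14}·(+1)^1·(-1)^2 = +1.
v=23: a=23^3·(≡17), b=23^2·(≡11) mod 23; (17|23)=-1, (11|23)=-1; (−1)^{3·2·11}·(-1)^2·(-1)^3 = -1.
v=7: a=7^4·(≡5), b=7^2·(≡5) mod 7; (5|7)=-1, (5|7)=-1; (−1)^{4·2·3}·(-1)^2·(-1)^4 = +1.
v=3: a=3^-4·(≡1), b=3^-1·(≡1) mod 3; (1|3)=+1, (1|3)=+1; (−1)^{-4·-1·1}·(+1)^-1·(+1)^-4 = +1.
v=11: a=11^6·(≡8), b=11^7·(≡8) mod 11; (8|11)=-1, (8|11)=-1; (−1)^{6·7·5}·(-1)^7·(-1)^6 = -1.
v=17: a=17^0·(≡3), b=17^-1·(≡7) mod 17; (3|17)=-1, (7|17)=-1; (−1)^{0·-1·8}·(-1)^-1·(-1)^0 = -1.
v=2: v_2(a)=14, v_2(b)=8; units ≡ 1, 3 (mod 8); ε·ε+αω+βω = 0·1+14·1+8·0 ≡ 0  ⇒  (a,b)_2 = +1.
v=13: a=13^-2·(≡9), b=13^-2·(≡2) mod 13; (9|13)=+1, (2|13)=-1; (−1)^{-2·-2·6}·(+1)^-2·(-1)^-2 = +1.
Ram(-23, -16269) = {11, 17, 23, ∞}; no ℚ_11-point on the conic.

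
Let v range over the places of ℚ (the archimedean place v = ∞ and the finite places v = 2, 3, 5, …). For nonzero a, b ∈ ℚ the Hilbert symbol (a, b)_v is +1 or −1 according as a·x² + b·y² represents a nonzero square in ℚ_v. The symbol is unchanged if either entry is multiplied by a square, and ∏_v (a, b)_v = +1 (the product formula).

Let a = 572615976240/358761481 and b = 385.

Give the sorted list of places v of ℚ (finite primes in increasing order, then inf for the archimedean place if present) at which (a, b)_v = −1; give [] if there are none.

(a, b) ≡ (35, 385) mod (ℚ^×)²; places V = {2, 3, 5, 7, 11, 13, 17, 19, 31, 47, ∞}.
(a,b)_3: α=4, u≡2; β=0, v≡1 (mod 3); (2|3)=-1, (1|3)=+1; sign (−1)^0·-1^0·+1^4 = +1.
(a,b)_19: α=2, u≡11; β=0, v≡5 (mod 19); (11|19)=+1, (5|19)=+1; sign (−1)^0·+1^0·+1^2 = +1.
(a,b)_2: α=4, β=0; u≡3, v≡1 (mod 8); ε(u)ε(v)=1·0, αω(v)=4·0, βω(u)=0·1; sum ≡ 0  ⇒  +1.
(a,b)_13: α=-2, u≡9; β=0, v≡8 (mod 13); (9|13)=+1, (8|13)=-1; sign (−1)^0·+1^0·-1^-2 = +1.
(a,b)_17: α=2, u≡13; β=0, v≡11 (mod 17); (13|17)=+1, (11|17)=-1; sign (−1)^0·+1^0·-1^2 = +1.
(a,b)_47: α=-2, u≡38; β=0, v≡9 (mod 47); (38|47)=-1, (9|47)=+1; sign (−1)^0·-1^0·+1^-2 = +1.
(a,b)_31: α=-2, u≡9; β=0, v≡13 (mod 31); (9|31)=+1, (13|31)=-1; sign (−1)^0·+1^0·-1^-2 = +1.
(a,b)_∞: sgn(35)=+, sgn(385)=+, so +1.
(a,b)_7: α=1, u≡3; β=1, v≡6 (mod 7); (3|7)=-1, (6|7)=-1; sign (−1)^1·-1^1·-1^1 = -1.
(a,b)_11: α=2, u≡2; β=1, v≡2 (mod 11); (2|11)=-1, (2|11)=-1; sign (−1)^0·-1^1·-1^2 = -1.
(a,b)_5: α=1, u≡3; β=1, v≡2 (mod 5); (3|5)=-1, (2|5)=-1; sign (−1)^0·-1^1·-1^1 = +1.
|Ram(35, 385)| = 2, even; anisotropic at {7, 11}.

[7, 11]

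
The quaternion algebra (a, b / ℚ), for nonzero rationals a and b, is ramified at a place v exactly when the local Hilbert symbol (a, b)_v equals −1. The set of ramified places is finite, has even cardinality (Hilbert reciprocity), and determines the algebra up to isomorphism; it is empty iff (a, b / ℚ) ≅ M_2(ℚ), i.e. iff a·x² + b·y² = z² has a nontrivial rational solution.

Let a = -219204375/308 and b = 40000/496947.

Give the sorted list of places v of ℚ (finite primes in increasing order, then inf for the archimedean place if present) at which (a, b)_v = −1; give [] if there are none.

[7, 17]

Mod squares: a ≡ -51051, b ≡ 3. Check v ∈ {∞, 2, 3, 5, 7, 11, 13, 17, 23, 37}.
v=3: a=3^1·(≡2), b=3^-1·(≡1) mod 3; (2|3)=-1, (1|3)=+1; (−1)^{1·-1·1}·(-1)^-1·(+1)^1 = +1.
v=13: a=13^1·(≡1), b=13^0·(≡10) mod 13; (1|13)=+1, (10|13)=+1; (−1)^{1·0·6}·(+1)^0·(+1)^1 = +1.
v=∞: -51051 < 0 and 3 > 0  ⇒  (a,b)_∞ = +1.
v=2: v_2(a)=-2, v_2(b)=6; units ≡ 5, 3 (mod 8); ε·ε+αω+βω = 0·1+-2·1+6·1 ≡ 0  ⇒  (a,b)_2 = +1.
v=37: a=37^0·(≡26), b=37^-2·(≡26) mod 37; (26|37)=+1, (26|37)=+1; (−1)^{0·-2·18}·(+1)^-2·(+1)^0 = +1.
v=17: a=17^1·(≡3), b=17^0·(≡11) mod 17; (3|17)=-1, (11|17)=-1; (−1)^{1·0·8}·(-1)^0·(-1)^1 = -1.
v=11: a=11^-1·(≡1), b=11^-2·(≡1) mod 11; (1|11)=+1, (1|11)=+1; (−1)^{-1·-2·5}·(+1)^-2·(+1)^-1 = +1.
v=5: a=5^4·(≡1), b=5^4·(≡2) mod 5; (1|5)=+1, (2|5)=-1; (−1)^{4·4·2}·(+1)^4·(-1)^4 = +1.
v=7: a=7^-1·(≡1), b=7^0·(≡3) mod 7; (1|7)=+1, (3|7)=-1; (−1)^{-1·0·3}·(+1)^0·(-1)^-1 = -1.
v=23: a=23^2·(≡12), b=23^0·(≡8) mod 23; (12|23)=+1, (8|23)=+1; (−1)^{2·0·11}·(+1)^0·(+1)^2 = +1.
(-51051, 3 / ℚ) ramifies at {7, 17}: a division algebra.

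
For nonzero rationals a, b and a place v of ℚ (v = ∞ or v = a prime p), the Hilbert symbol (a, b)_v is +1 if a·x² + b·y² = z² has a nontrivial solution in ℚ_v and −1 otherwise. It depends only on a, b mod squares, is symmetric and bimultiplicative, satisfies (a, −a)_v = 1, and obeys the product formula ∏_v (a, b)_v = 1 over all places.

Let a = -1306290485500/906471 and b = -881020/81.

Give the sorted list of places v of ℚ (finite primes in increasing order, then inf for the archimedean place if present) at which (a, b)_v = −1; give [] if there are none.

[43, inf]

(a, b) ≡ (-48901105, -4495) mod (ℚ^×)²; places V = {2, 3, 5, 7, 11, 13, 19, 23, 29, 31, 43, ∞}.
(a,b)_3: α=-4, u≡2; β=-4, v≡2 (mod 3); (2|3)=-1, (2|3)=-1; sign (−1)^0·-1^-4·-1^-4 = +1.
(a,b)_7: α=2, u≡3; β=2, v≡6 (mod 7); (3|7)=-1, (6|7)=-1; sign (−1)^0·-1^2·-1^2 = +1.
(a,b)_23: α=1, u≡3; β=0, v≡13 (mod 23); (3|23)=+1, (13|23)=+1; sign (−1)^0·+1^0·+1^1 = +1.
(a,b)_2: α=2, β=2; u≡7, v≡1 (mod 8); ε(u)ε(v)=1·0, αω(v)=2·0, βω(u)=2·0; sum ≡ 0  ⇒  +1.
(a,b)_43: α=1, u≡3; β=0, v≡33 (mod 43); (3|43)=-1, (33|43)=-1; sign (−1)^0·-1^0·-1^1 = -1.
(a,b)_13: α=2, u≡5; β=0, v≡1 (mod 13); (5|13)=-1, (1|13)=+1; sign (−1)^0·-1^0·+1^2 = +1.
(a,b)_5: α=3, u≡1; β=1, v≡1 (mod 5); (1|5)=+1, (1|5)=+1; sign (−1)^0·+1^1·+1^3 = +1.
(a,b)_31: α=-1, u≡23; β=1, v≡2 (mod 31); (23|31)=-1, (2|31)=+1; sign (−1)^1·-1^1·+1^-1 = +1.
(a,b)_11: α=1, u≡8; β=0, v≡9 (mod 11); (8|11)=-1, (9|11)=+1; sign (−1)^0·-1^0·+1^1 = +1.
(a,b)_∞: sgn(-48901105)=−, sgn(-4495)=−, so -1.
(a,b)_29: α=1, u≡17; β=1, v≡27 (mod 29); (17|29)=-1, (27|29)=-1; sign (−1)^0·-1^1·-1^1 = +1.
(a,b)_19: α=-2, u≡14; β=0, v≡2 (mod 19); (14|19)=-1, (2|19)=-1; sign (−1)^0·-1^0·-1^-2 = +1.
Ram(-48901105, -4495) = {43, ∞}; no ℚ_43-point on the conic.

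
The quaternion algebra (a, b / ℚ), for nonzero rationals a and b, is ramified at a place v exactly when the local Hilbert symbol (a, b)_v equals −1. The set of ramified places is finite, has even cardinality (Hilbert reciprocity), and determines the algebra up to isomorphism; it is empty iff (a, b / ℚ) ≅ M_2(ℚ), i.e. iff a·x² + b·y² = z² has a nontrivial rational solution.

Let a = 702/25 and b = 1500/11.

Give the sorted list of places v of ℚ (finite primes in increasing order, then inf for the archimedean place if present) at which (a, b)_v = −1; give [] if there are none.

Mod squares: a ≡ 78, b ≡ 165. Check v ∈ {∞, 2, 3, 5, 11, 13}.
v=∞: 78 > 0 and 165 > 0  ⇒  (a,b)_∞ = +1.
v=5: a=5^-2·(≡2), b=5^3·(≡2) mod 5; (2|5)=-1, (2|5)=-1; (−1)^{-2·3·2}·(-1)^3·(-1)^-2 = -1.
v=3: a=3^3·(≡2), b=3^1·(≡1) mod 3; (2|3)=-1, (1|3)=+1; (−1)^{3·1·1}·(-1)^1·(+1)^3 = +1.
v=11: a=11^0·(≡3), b=11^-1·(≡4) mod 11; (3|11)=+1, (4|11)=+1; (−1)^{0·-1·5}·(+1)^-1·(+1)^0 = +1.
v=2: v_2(a)=1, v_2(b)=2; units ≡ 7, 5 (mod 8); ε·ε+αω+βω = 1·0+1·1+2·0 ≡ 1  ⇒  (a,b)_2 = -1.
v=13: a=13^1·(≡11), b=13^0·(≡4) mod 13; (11|13)=-1, (4|13)=+1; (−1)^{1·0·6}·(-1)^0·(+1)^1 = +1.
|Ram(78, 165)| = 2, even; anisotropic at {2, 5}.

[2, 5]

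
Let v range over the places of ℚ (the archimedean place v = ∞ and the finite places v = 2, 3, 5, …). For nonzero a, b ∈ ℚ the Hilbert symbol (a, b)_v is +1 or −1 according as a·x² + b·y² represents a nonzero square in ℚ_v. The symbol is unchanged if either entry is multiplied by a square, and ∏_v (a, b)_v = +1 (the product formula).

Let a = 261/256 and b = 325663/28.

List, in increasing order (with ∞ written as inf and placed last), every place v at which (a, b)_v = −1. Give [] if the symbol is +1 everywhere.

Mod squares: a ≡ 29, b ≡ 13489. Check v ∈ {∞, 2, 3, 7, 13, 29, 41, 47}.
v=29: a=29^1·(≡4), b=29^0·(≡7) mod 29; (4|29)=+1, (7|29)=+1; (−1)^{1·0·14}·(+1)^0·(+1)^1 = +1.
v=3: a=3^2·(≡2), b=3^0·(≡1) mod 3; (2|3)=-1, (1|3)=+1; (−1)^{2·0·1}·(-1)^0·(+1)^2 = +1.
v=∞: 29 > 0 and 13489 > 0  ⇒  (a,b)_∞ = +1.
v=47: a=47^0·(≡46), b=47^1·(≡41) mod 47; (46|47)=-1, (41|47)=-1; (−1)^{0·1·23}·(-1)^1·(-1)^0 = -1.
v=2: v_2(a)=-8, v_2(b)=-2; units ≡ 5, 1 (mod 8); ε·ε+αω+βω = 0·0+-8·0+-2·1 ≡ 0  ⇒  (a,b)_2 = +1.
v=13: a=13^0·(≡3), b=13^2·(≡8) mod 13; (3|13)=+1, (8|13)=-1; (−1)^{0·2·6}·(+1)^2·(-1)^0 = +1.
v=41: a=41^0·(≡22), b=41^1·(≡4) mod 41; (22|41)=-1, (4|41)=+1; (−1)^{0·1·20}·(-1)^1·(+1)^0 = -1.
v=7: a=7^0·(≡4), b=7^-1·(≡4) mod 7; (4|7)=+1, (4|7)=+1; (−1)^{0·-1·3}·(+1)^-1·(+1)^0 = +1.
(29, 13489 / ℚ) ramifies at {41, 47}: a division algebra.

[41, 47]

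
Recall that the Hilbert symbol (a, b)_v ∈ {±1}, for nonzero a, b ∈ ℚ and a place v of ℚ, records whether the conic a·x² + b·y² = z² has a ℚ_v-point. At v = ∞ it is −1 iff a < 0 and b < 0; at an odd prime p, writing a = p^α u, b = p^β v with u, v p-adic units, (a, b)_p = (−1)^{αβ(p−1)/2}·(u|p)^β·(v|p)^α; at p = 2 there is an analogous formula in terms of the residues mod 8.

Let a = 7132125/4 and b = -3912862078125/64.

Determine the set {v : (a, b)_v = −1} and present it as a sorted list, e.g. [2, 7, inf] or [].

(a, b) ≡ (285285, -13) mod (ℚ^×)²; places V = {2, 3, 5, 7, 11, 13, 19, ∞}.
(a,b)_3: α=1, u≡1; β=2, v≡2 (mod 3); (1|3)=+1, (2|3)=-1; sign (−1)^0·+1^2·-1^1 = -1.
(a,b)_7: α=1, u≡1; β=2, v≡2 (mod 7); (1|7)=+1, (2|7)=+1; sign (−1)^0·+1^2·+1^1 = +1.
(a,b)_5: α=3, u≡3; β=6, v≡3 (mod 5); (3|5)=-1, (3|5)=-1; sign (−1)^0·-1^6·-1^3 = -1.
(a,b)_19: α=1, u≡17; β=2, v≡16 (mod 19); (17|19)=+1, (16|19)=+1; sign (−1)^0·+1^2·+1^1 = +1.
(a,b)_11: α=1, u≡6; β=2, v≡1 (mod 11); (6|11)=-1, (1|11)=+1; sign (−1)^0·-1^2·+1^1 = +1.
(a,b)_13: α=1, u≡3; β=1, v≡1 (mod 13); (3|13)=+1, (1|13)=+1; sign (−1)^0·+1^1·+1^1 = +1.
(a,b)_∞: sgn(285285)=+, sgn(-13)=−, so +1.
(a,b)_2: α=-2, β=-6; u≡5, v≡3 (mod 8); ε(u)ε(v)=0·1, αω(v)=-2·1, βω(u)=-6·1; sum ≡ 0  ⇒  +1.
(285285, -13 / ℚ) ramifies at {3, 5}: a division algebra.

[3, 5]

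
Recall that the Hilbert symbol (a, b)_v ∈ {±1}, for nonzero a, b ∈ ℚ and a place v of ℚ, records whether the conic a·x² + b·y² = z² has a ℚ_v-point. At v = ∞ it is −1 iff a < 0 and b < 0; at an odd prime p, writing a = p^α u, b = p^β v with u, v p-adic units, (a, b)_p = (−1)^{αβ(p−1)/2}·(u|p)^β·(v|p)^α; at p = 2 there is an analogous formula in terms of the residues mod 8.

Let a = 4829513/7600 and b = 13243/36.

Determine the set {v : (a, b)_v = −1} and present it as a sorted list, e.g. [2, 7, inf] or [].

Mod squares: a ≡ 323, b ≡ 13243. Check v ∈ {∞, 2, 3, 5, 13, 17, 19, 41}.
v=2: v_2(a)=-4, v_2(b)=-2; units ≡ 3, 3 (mod 8); ε·ε+αω+βω = 1·1+-4·1+-2·1 ≡ 1  ⇒  (a,b)_2 = -1.
v=13: a=13^2·(≡2), b=13^0·(≡10) mod 13; (2|13)=-1, (10|13)=+1; (−1)^{2·0·6}·(-1)^0·(+1)^2 = +1.
v=17: a=17^1·(≡2), b=17^1·(≡7) mod 17; (2|17)=+1, (7|17)=-1; (−1)^{1·1·8}·(+1)^1·(-1)^1 = -1.
v=3: a=3^0·(≡2), b=3^-2·(≡1) mod 3; (2|3)=-1, (1|3)=+1; (−1)^{0·-2·1}·(-1)^-2·(+1)^0 = +1.
v=∞: 323 > 0 and 13243 > 0  ⇒  (a,b)_∞ = +1.
v=5: a=5^-2·(≡2), b=5^0·(≡3) mod 5; (2|5)=-1, (3|5)=-1; (−1)^{-2·0·2}·(-1)^0·(-1)^-2 = +1.
v=41: a=41^2·(≡33), b=41^1·(≡1) mod 41; (33|41)=+1, (1|41)=+1; (−1)^{2·1·20}·(+1)^1·(+1)^2 = +1.
v=19: a=19^-1·(≡17), b=19^1·(≡3) mod 19; (17|19)=+1, (3|19)=-1; (−1)^{-1·1·9}·(+1)^1·(-1)^-1 = +1.
Ram(323, 13243) = {2, 17}; no ℚ_2-point on the conic.

[2, 17]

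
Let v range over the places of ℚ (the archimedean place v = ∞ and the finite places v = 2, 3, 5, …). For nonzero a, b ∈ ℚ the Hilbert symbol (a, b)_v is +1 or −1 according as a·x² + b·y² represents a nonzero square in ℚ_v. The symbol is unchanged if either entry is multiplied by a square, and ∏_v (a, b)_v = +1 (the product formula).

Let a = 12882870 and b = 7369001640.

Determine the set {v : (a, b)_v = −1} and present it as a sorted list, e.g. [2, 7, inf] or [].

Mod squares: a ≡ 70, b ≡ 10010. Check v ∈ {∞, 2, 3, 5, 7, 11, 13}.
v=7: a=7^1·(≡5), b=7^1·(≡4) mod 7; (5|7)=-1, (4|7)=+1; (−1)^{1·1·3}·(-1)^1·(+1)^1 = +1.
v=11: a=11^2·(≡1), b=11^3·(≡8) mod 11; (1|11)=+1, (8|11)=-1; (−1)^{2·3·5}·(+1)^3·(-1)^2 = +1.
v=2: v_2(a)=1, v_2(b)=3; units ≡ 3, 5 (mod 8); ε·ε+αω+βω = 1·0+1·1+3·1 ≡ 0  ⇒  (a,b)_2 = +1.
v=13: a=13^2·(≡11), b=13^3·(≡3) mod 13; (11|13)=-1, (3|13)=+1; (−1)^{2·3·6}·(-1)^3·(+1)^2 = -1.
v=∞: 70 > 0 and 10010 > 0  ⇒  (a,b)_∞ = +1.
v=3: a=3^2·(≡1), b=3^2·(≡2) mod 3; (1|3)=+1, (2|3)=-1; (−1)^{2·2·1}·(+1)^2·(-1)^2 = +1.
v=5: a=5^1·(≡4), b=5^1·(≡3) mod 5; (4|5)=+1, (3|5)=-1; (−1)^{1·1·2}·(+1)^1·(-1)^1 = -1.
(70, 10010 / ℚ) ramifies at {5, 13}: a division algebra.

[5, 13]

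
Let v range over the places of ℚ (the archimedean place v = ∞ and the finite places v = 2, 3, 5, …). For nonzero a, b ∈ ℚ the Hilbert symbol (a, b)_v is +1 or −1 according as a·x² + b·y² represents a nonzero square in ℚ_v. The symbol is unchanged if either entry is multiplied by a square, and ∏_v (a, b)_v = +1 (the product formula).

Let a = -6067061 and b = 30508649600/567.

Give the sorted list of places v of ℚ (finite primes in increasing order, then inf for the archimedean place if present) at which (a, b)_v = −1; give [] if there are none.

Mod squares: a ≡ -50141, b ≡ 1103102. Check v ∈ {∞, 2, 3, 5, 7, 11, 13, 19, 29}.
v=3: a=3^0·(≡1), b=3^-4·(≡2) mod 3; (1|3)=+1, (2|3)=-1; (−1)^{0·-4·1}·(+1)^-4·(-1)^0 = +1.
v=29: a=29^1·(≡26), b=29^1·(≡19) mod 29; (26|29)=-1, (19|29)=-1; (−1)^{1·1·14}·(-1)^1·(-1)^1 = +1.
v=11: a=11^2·(≡8), b=11^3·(≡7) mod 11; (8|11)=-1, (7|11)=-1; (−1)^{2·3·5}·(-1)^3·(-1)^2 = -1.
v=∞: -50141 < 0 and 1103102 > 0  ⇒  (a,b)_∞ = +1.
v=19: a=19^1·(≡14), b=19^1·(≡8) mod 19; (14|19)=-1, (8|19)=-1; (−1)^{1·1·9}·(-1)^1·(-1)^1 = -1.
v=5: a=5^0·(≡4), b=5^2·(≡2) mod 5; (4|5)=+1, (2|5)=-1; (−1)^{0·2·2}·(+1)^2·(-1)^0 = +1.
v=2: v_2(a)=0, v_2(b)=7; units ≡ 3, 7 (mod 8); ε·ε+αω+βω = 1·1+0·0+7·1 ≡ 0  ⇒  (a,b)_2 = +1.
v=13: a=13^1·(≡3), b=13^1·(≡3) mod 13; (3|13)=+1, (3|13)=+1; (−1)^{1·1·6}·(+1)^1·(+1)^1 = +1.
v=7: a=7^1·(≡3), b=7^-1·(≡4) mod 7; (3|7)=-1, (4|7)=+1; (−1)^{1·-1·3}·(-1)^-1·(+1)^1 = +1.
Ram(-50141, 1103102) = {11, 19}; no ℚ_11-point on the conic.

[11, 19]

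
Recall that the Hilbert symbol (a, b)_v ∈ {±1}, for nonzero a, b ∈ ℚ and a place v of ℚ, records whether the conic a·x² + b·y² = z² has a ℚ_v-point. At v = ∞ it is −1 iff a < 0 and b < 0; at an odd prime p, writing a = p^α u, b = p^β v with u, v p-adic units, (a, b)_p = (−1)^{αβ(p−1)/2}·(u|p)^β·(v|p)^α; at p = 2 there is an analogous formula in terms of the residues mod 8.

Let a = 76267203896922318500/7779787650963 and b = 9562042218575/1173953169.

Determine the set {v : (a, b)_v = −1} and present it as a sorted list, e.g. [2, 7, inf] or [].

[2, 3, 5, 37]

Mod squares: a ≡ 555, b ≡ 1463. Check v ∈ {∞, 2, 3, 5, 7, 11, 19, 23, 37, 47}.
v=3: a=3^-13·(≡2), b=3^-12·(≡2) mod 3; (2|3)=-1, (2|3)=-1; (−1)^{-13·-12·1}·(-1)^-12·(-1)^-13 = -1.
v=19: a=19^6·(≡11), b=19^3·(≡9) mod 19; (11|19)=+1, (9|19)=+1; (−1)^{6·3·9}·(+1)^3·(+1)^6 = +1.
v=11: a=11^2·(≡4), b=11^1·(≡9) mod 11; (4|11)=+1, (9|11)=+1; (−1)^{2·1·5}·(+1)^1·(+1)^2 = +1.
v=37: a=37^3·(≡31), b=37^2·(≡6) mod 37; (31|37)=-1, (6|37)=-1; (−1)^{3·2·18}·(-1)^2·(-1)^3 = -1.
v=∞: 555 > 0 and 1463 > 0  ⇒  (a,b)_∞ = +1.
v=2: v_2(a)=2, v_2(b)=0; units ≡ 3, 7 (mod 8); ε·ε+αω+βω = 1·1+2·0+0·1 ≡ 1  ⇒  (a,b)_2 = -1.
v=7: a=7^0·(≡4), b=7^1·(≡6) mod 7; (4|7)=+1, (6|7)=-1; (−1)^{0·1·3}·(+1)^1·(-1)^0 = +1.
v=23: a=23^2·(≡13), b=23^2·(≡21) mod 23; (13|23)=+1, (21|23)=-1; (−1)^{2·2·11}·(+1)^2·(-1)^2 = +1.
v=47: a=47^-4·(≡41), b=47^-2·(≡36) mod 47; (41|47)=-1, (36|47)=+1; (−1)^{-4·-2·23}·(-1)^-2·(+1)^-4 = +1.
v=5: a=5^3·(≡1), b=5^2·(≡2) mod 5; (1|5)=+1, (2|5)=-1; (−1)^{3·2·2}·(+1)^2·(-1)^3 = -1.
|Ram(555, 1463)| = 4, even; anisotropic at {2, 3, 5, 37}.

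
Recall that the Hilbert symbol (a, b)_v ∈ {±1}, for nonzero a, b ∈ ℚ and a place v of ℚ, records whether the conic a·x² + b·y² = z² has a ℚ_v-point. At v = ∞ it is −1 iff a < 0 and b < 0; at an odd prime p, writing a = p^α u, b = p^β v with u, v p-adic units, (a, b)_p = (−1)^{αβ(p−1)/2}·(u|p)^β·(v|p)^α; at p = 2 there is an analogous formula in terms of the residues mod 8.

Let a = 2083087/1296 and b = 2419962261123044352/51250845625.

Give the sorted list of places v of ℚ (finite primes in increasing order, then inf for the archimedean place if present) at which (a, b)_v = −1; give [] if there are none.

Mod squares: a ≡ 943, b ≡ 18131061. Check v ∈ {∞, 2, 3, 5, 7, 11, 13, 17, 23, 29, 41, 47, 53}.
v=11: a=11^0·(≡8), b=11^4·(≡5) mod 11; (8|11)=-1, (5|11)=+1; (−1)^{0·4·5}·(-1)^4·(+1)^0 = +1.
v=41: a=41^1·(≡20), b=41^-1·(≡5) mod 41; (20|41)=+1, (5|41)=+1; (−1)^{1·-1·20}·(+1)^-1·(+1)^1 = +1.
v=7: a=7^0·(≡6), b=7^-6·(≡1) mod 7; (6|7)=-1, (1|7)=+1; (−1)^{0·-6·3}·(-1)^-6·(+1)^0 = +1.
v=53: a=53^0·(≡10), b=53^2·(≡26) mod 53; (10|53)=+1, (26|53)=-1; (−1)^{0·2·26}·(+1)^2·(-1)^0 = +1.
v=5: a=5^0·(≡2), b=5^-4·(≡4) mod 5; (2|5)=-1, (4|5)=+1; (−1)^{0·-4·2}·(-1)^-4·(+1)^0 = +1.
v=29: a=29^0·(≡11), b=29^1·(≡8) mod 29; (11|29)=-1, (8|29)=-1; (−1)^{0·1·14}·(-1)^1·(-1)^0 = -1.
v=2: v_2(a)=-4, v_2(b)=10; units ≡ 7, 5 (mod 8); ε·ε+αω+βω = 1·0+-4·1+10·0 ≡ 0  ⇒  (a,b)_2 = +1.
v=3: a=3^-4·(≡1), b=3^1·(≡1) mod 3; (1|3)=+1, (1|3)=+1; (−1)^{-4·1·1}·(+1)^1·(+1)^-4 = +1.
v=∞: 943 > 0 and 18131061 > 0  ⇒  (a,b)_∞ = +1.
v=13: a=13^0·(≡5), b=13^1·(≡6) mod 13; (5|13)=-1, (6|13)=-1; (−1)^{0·1·6}·(-1)^1·(-1)^0 = -1.
v=23: a=23^1·(≡8), b=23^1·(≡20) mod 23; (8|23)=+1, (20|23)=-1; (−1)^{1·1·11}·(+1)^1·(-1)^1 = +1.
v=17: a=17^0·(≡15), b=17^-1·(≡4) mod 17; (15|17)=+1, (4|17)=+1; (−1)^{0·-1·8}·(+1)^-1·(+1)^0 = +1.
v=47: a=47^2·(≡21), b=47^2·(≡4) mod 47; (21|47)=+1, (4|47)=+1; (−1)^{2·2·23}·(+1)^2·(+1)^2 = +1.
Ram(943, 18131061) = {13, 29}; no ℚ_13-point on the conic.

[13, 29]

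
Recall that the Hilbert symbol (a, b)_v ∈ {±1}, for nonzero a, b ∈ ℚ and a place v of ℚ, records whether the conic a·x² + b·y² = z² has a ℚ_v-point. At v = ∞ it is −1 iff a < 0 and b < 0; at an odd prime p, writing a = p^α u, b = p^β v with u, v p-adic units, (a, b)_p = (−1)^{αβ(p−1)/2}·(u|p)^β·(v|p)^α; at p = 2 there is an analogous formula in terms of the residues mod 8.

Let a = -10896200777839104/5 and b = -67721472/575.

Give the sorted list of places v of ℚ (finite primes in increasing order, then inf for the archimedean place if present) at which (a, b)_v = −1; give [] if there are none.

[13, 17, 23, inf]

Mod squares: a ≡ -27370, b ≡ -676039. Check v ∈ {∞, 2, 3, 5, 7, 13, 17, 19, 23}.
v=5: a=5^-1·(≡1), b=5^-2·(≡1) mod 5; (1|5)=+1, (1|5)=+1; (−1)^{-1·-2·2}·(+1)^-2·(+1)^-1 = +1.
v=3: a=3^2·(≡2), b=3^2·(≡2) mod 3; (2|3)=-1, (2|3)=-1; (−1)^{2·2·1}·(-1)^2·(-1)^2 = +1.
v=17: a=17^3·(≡11), b=17^1·(≡2) mod 17; (11|17)=-1, (2|17)=+1; (−1)^{3·1·8}·(-1)^1·(+1)^3 = -1.
v=19: a=19^2·(≡5), b=19^1·(≡11) mod 19; (5|19)=+1, (11|19)=+1; (−1)^{2·1·9}·(+1)^1·(+1)^2 = +1.
v=23: a=23^1·(≡12), b=23^-1·(≡2) mod 23; (12|23)=+1, (2|23)=+1; (−1)^{1·-1·11}·(+1)^-1·(+1)^1 = -1.
v=7: a=7^3·(≡6), b=7^1·(≡1) mod 7; (6|7)=-1, (1|7)=+1; (−1)^{3·1·3}·(-1)^1·(+1)^3 = +1.
v=13: a=13^2·(≡2), b=13^1·(≡1) mod 13; (2|13)=-1, (1|13)=+1; (−1)^{2·1·6}·(-1)^1·(+1)^2 = -1.
v=∞: -27370 < 0 and -676039 < 0  ⇒  (a,b)_∞ = -1.
v=2: v_2(a)=9, v_2(b)=8; units ≡ 3, 1 (mod 8); ε·ε+αω+βω = 1·0+9·0+8·1 ≡ 0  ⇒  (a,b)_2 = +1.
Ram(-27370, -676039) = {13, 17, 23, ∞}; no ℚ_13-point on the conic.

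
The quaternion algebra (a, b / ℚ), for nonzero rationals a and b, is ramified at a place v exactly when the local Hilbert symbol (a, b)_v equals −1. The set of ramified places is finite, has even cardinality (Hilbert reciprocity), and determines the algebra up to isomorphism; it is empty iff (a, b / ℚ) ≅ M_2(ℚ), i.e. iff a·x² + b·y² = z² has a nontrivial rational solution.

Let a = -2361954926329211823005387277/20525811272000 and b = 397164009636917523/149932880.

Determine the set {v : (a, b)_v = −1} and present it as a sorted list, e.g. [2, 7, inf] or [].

Mod squares: a ≡ -65, b ≡ 3135. Check v ∈ {∞, 2, 3, 5, 7, 11, 13, 17, 19, 29, 37, 43}.
v=5: a=5^-3·(≡3), b=5^-1·(≡3) mod 5; (3|5)=-1, (3|5)=-1; (−1)^{-3·-1·2}·(-1)^-1·(-1)^-3 = +1.
v=11: a=11^6·(≡1), b=11^3·(≡7) mod 11; (1|11)=+1, (7|11)=-1; (−1)^{6·3·5}·(+1)^3·(-1)^6 = +1.
v=13: a=13^1·(≡7), b=13^2·(≡7) mod 13; (7|13)=-1, (7|13)=-1; (−1)^{1·2·6}·(-1)^2·(-1)^1 = -1.
v=7: a=7^0·(≡6), b=7^2·(≡6) mod 7; (6|7)=-1, (6|7)=-1; (−1)^{0·2·3}·(-1)^2·(-1)^0 = +1.
v=43: a=43^2·(≡25), b=43^0·(≡5) mod 43; (25|43)=+1, (5|43)=-1; (−1)^{2·0·21}·(+1)^0·(-1)^2 = +1.
v=29: a=29^4·(≡23), b=29^2·(≡19) mod 29; (23|29)=+1, (19|29)=-1; (−1)^{4·2·14}·(+1)^2·(-1)^4 = +1.
v=2: v_2(a)=-6, v_2(b)=-4; units ≡ 7, 7 (mod 8); ε·ε+αω+βω = 1·1+-6·0+-4·0 ≡ 1  ⇒  (a,b)_2 = -1.
v=17: a=17^6·(≡10), b=17^4·(≡12) mod 17; (10|17)=-1, (12|17)=-1; (−1)^{6·4·8}·(-1)^4·(-1)^6 = +1.
v=3: a=3^2·(≡1), b=3^3·(≡1) mod 3; (1|3)=+1, (1|3)=+1; (−1)^{2·3·1}·(+1)^3·(+1)^2 = +1.
v=∞: -65 < 0 and 3135 > 0  ⇒  (a,b)_∞ = +1.
v=19: a=19^2·(≡4), b=19^1·(≡14) mod 19; (4|19)=+1, (14|19)=-1; (−1)^{2·1·9}·(+1)^1·(-1)^2 = +1.
v=37: a=37^-6·(≡16), b=37^-4·(≡34) mod 37; (16|37)=+1, (34|37)=+1; (−1)^{-6·-4·18}·(+1)^-4·(+1)^-6 = +1.
|Ram(-65, 3135)| = 2, even; anisotropic at {2, 13}.

[2, 13]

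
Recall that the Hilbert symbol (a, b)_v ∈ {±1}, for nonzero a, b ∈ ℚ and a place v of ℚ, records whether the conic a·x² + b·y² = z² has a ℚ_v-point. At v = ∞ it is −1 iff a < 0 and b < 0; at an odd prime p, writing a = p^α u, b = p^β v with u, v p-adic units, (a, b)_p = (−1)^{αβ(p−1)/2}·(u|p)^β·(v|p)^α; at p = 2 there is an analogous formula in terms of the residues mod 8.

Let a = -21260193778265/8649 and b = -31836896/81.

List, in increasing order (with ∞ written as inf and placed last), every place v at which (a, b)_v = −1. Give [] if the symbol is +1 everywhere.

[7, inf]

(a, b) ≡ (-65, -14) mod (ℚ^×)²; places V = {2, 3, 5, 7, 13, 29, 31, 37, 41, ∞}.
(a,b)_7: α=0, u≡5; β=1, v≡6 (mod 7); (5|7)=-1, (6|7)=-1; sign (−1)^0·-1^1·-1^0 = -1.
(a,b)_41: α=2, u≡29; β=0, v≡27 (mod 41); (29|41)=-1, (27|41)=-1; sign (−1)^0·-1^0·-1^2 = +1.
(a,b)_29: α=2, u≡28; β=2, v≡26 (mod 29); (28|29)=+1, (26|29)=-1; sign (−1)^0·+1^2·-1^2 = +1.
(a,b)_5: α=1, u≡3; β=0, v≡4 (mod 5); (3|5)=-1, (4|5)=+1; sign (−1)^0·-1^0·+1^1 = +1.
(a,b)_∞: sgn(-65)=−, sgn(-14)=−, so -1.
(a,b)_37: α=2, u≡30; β=0, v≡23 (mod 37); (30|37)=+1, (23|37)=-1; sign (−1)^0·+1^0·-1^2 = +1.
(a,b)_3: α=-2, u≡1; β=-4, v≡1 (mod 3); (1|3)=+1, (1|3)=+1; sign (−1)^0·+1^-4·+1^-2 = +1.
(a,b)_31: α=-2, u≡8; β=0, v≡12 (mod 31); (8|31)=+1, (12|31)=-1; sign (−1)^0·+1^0·-1^-2 = +1.
(a,b)_2: α=0, β=5; u≡7, v≡1 (mod 8); ε(u)ε(v)=1·0, αω(v)=0·0, βω(u)=5·0; sum ≡ 0  ⇒  +1.
(a,b)_13: α=3, u≡2; β=2, v≡4 (mod 13); (2|13)=-1, (4|13)=+1; sign (−1)^0·-1^2·+1^3 = +1.
(-65, -14 / ℚ) ramifies at {7, ∞}: a division algebra.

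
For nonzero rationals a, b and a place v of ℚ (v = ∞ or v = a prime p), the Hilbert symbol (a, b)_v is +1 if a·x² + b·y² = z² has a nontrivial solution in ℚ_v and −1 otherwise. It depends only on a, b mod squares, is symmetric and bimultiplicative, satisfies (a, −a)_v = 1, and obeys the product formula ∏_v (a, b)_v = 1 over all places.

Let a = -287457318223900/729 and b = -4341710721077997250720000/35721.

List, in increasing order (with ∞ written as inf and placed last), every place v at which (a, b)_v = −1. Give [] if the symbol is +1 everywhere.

[11, inf]

(a, b) ≡ (-31, -304513) mod (ℚ^×)²; places V = {2, 3, 5, 7, 11, 19, 31, 47, ∞}.
(a,b)_5: α=2, u≡1; β=4, v≡3 (mod 5); (1|5)=+1, (3|5)=-1; sign (−1)^0·+1^4·-1^2 = +1.
(a,b)_∞: sgn(-31)=−, sgn(-304513)=−, so -1.
(a,b)_19: α=2, u≡6; β=3, v≡1 (mod 19); (6|19)=+1, (1|19)=+1; sign (−1)^0·+1^3·+1^2 = +1.
(a,b)_7: α=0, u≡1; β=-2, v≡2 (mod 7); (1|7)=+1, (2|7)=+1; sign (−1)^0·+1^-2·+1^0 = +1.
(a,b)_31: α=3, u≡24; β=5, v≡2 (mod 31); (24|31)=-1, (2|31)=+1; sign (−1)^1·-1^5·+1^3 = +1.
(a,b)_3: α=-6, u≡2; β=-6, v≡2 (mod 3); (2|3)=-1, (2|3)=-1; sign (−1)^0·-1^-6·-1^-6 = +1.
(a,b)_47: α=2, u≡8; β=3, v≡3 (mod 47); (8|47)=+1, (3|47)=+1; sign (−1)^0·+1^3·+1^2 = +1.
(a,b)_11: α=2, u≡7; β=3, v≡1 (mod 11); (7|11)=-1, (1|11)=+1; sign (−1)^0·-1^3·+1^2 = -1.
(a,b)_2: α=2, β=8; u≡1, v≡7 (mod 8); ε(u)ε(v)=0·1, αω(v)=2·0, βω(u)=8·0; sum ≡ 0  ⇒  +1.
Ram(-31, -304513) = {11, ∞}; no ℚ_11-point on the conic.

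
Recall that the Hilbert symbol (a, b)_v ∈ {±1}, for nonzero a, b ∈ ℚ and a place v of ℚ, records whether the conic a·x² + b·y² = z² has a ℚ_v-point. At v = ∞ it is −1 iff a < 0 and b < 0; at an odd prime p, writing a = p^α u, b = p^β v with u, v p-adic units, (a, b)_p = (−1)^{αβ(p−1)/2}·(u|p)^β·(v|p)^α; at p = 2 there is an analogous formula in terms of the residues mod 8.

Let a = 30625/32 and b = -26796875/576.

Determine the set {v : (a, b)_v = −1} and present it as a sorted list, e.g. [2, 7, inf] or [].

(a, b) ≡ (2, -35) mod (ℚ^×)²; places V = {2, 3, 5, 7, ∞}.
(a,b)_7: α=2, u≡4; β=3, v≡1 (mod 7); (4|7)=+1, (1|7)=+1; sign (−1)^0·+1^3·+1^2 = +1.
(a,b)_∞: sgn(2)=+, sgn(-35)=−, so +1.
(a,b)_3: α=0, u≡2; β=-2, v≡1 (mod 3); (2|3)=-1, (1|3)=+1; sign (−1)^0·-1^-2·+1^0 = +1.
(a,b)_2: α=-5, β=-6; u≡1, v≡5 (mod 8); ε(u)ε(v)=0·0, αω(v)=-5·1, βω(u)=-6·0; sum ≡ 1  ⇒  -1.
(a,b)_5: α=4, u≡2; β=7, v≡2 (mod 5); (2|5)=-1, (2|5)=-1; sign (−1)^0·-1^7·-1^4 = -1.
(2, -35 / ℚ) ramifies at {2, 5}: a division algebra.

[2, 5]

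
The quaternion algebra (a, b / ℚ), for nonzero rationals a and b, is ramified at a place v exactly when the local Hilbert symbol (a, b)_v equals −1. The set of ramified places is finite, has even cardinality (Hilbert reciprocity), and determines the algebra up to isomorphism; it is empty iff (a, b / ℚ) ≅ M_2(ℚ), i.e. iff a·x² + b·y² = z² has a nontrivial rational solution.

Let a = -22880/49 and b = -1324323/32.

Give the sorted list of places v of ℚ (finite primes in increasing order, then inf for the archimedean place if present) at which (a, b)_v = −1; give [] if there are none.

Mod squares: a ≡ -1430, b ≡ -6006. Check v ∈ {∞, 2, 3, 5, 7, 11, 13}.
v=11: a=11^1·(≡2), b=11^1·(≡9) mod 11; (2|11)=-1, (9|11)=+1; (−1)^{1·1·5}·(-1)^1·(+1)^1 = +1.
v=3: a=3^0·(≡1), b=3^3·(≡2) mod 3; (1|3)=+1, (2|3)=-1; (−1)^{0·3·1}·(+1)^3·(-1)^0 = +1.
v=2: v_2(a)=5, v_2(b)=-5; units ≡ 5, 5 (mod 8); ε·ε+αω+βω = 0·0+5·1+-5·1 ≡ 0  ⇒  (a,b)_2 = +1.
v=13: a=13^1·(≡6), b=13^1·(≡6) mod 13; (6|13)=-1, (6|13)=-1; (−1)^{1·1·6}·(-1)^1·(-1)^1 = +1.
v=7: a=7^-2·(≡3), b=7^3·(≡6) mod 7; (3|7)=-1, (6|7)=-1; (−1)^{-2·3·3}·(-1)^3·(-1)^-2 = -1.
v=∞: -1430 < 0 and -6006 < 0  ⇒  (a,b)_∞ = -1.
v=5: a=5^1·(≡1), b=5^0·(≡1) mod 5; (1|5)=+1, (1|5)=+1; (−1)^{1·0·2}·(+1)^0·(+1)^1 = +1.
|Ram(-1430, -6006)| = 2, even; anisotropic at {7, ∞}.

[7, inf]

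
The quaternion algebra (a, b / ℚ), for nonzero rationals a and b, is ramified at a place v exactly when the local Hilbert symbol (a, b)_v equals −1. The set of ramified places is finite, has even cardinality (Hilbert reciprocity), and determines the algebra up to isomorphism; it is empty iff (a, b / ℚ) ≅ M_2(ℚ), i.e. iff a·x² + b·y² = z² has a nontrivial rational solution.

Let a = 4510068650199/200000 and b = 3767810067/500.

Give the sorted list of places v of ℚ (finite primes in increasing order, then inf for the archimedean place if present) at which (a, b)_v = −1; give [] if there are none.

(a, b) ≡ (6555, 2415) mod (ℚ^×)²; places V = {2, 3, 5, 7, 19, 23, ∞}.
(a,b)_∞: sgn(6555)=+, sgn(2415)=+, so +1.
(a,b)_3: α=5, u≡1; β=3, v≡1 (mod 3); (1|3)=+1, (1|3)=+1; sign (−1)^1·+1^3·+1^5 = -1.
(a,b)_19: α=3, u≡10; β=2, v≡8 (mod 19); (10|19)=-1, (8|19)=-1; sign (−1)^0·-1^2·-1^3 = -1.
(a,b)_7: α=6, u≡6; β=5, v≡2 (mod 7); (6|7)=-1, (2|7)=+1; sign (−1)^0·-1^5·+1^6 = -1.
(a,b)_5: α=-5, u≡1; β=-3, v≡3 (mod 5); (1|5)=+1, (3|5)=-1; sign (−1)^0·+1^-3·-1^-5 = -1.
(a,b)_2: α=-6, β=-2; u≡3, v≡7 (mod 8); ε(u)ε(v)=1·1, αω(v)=-6·0, βω(u)=-2·1; sum ≡ 1  ⇒  -1.
(a,b)_23: α=1, u≡2; β=1, v≡18 (mod 23); (2|23)=+1, (18|23)=+1; sign (−1)^1·+1^1·+1^1 = -1.
(6555, 2415 / ℚ) ramifies at {2, 3, 5, 7, 19, 23}: a division algebra.

[2, 3, 5, 7, 19, 23]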